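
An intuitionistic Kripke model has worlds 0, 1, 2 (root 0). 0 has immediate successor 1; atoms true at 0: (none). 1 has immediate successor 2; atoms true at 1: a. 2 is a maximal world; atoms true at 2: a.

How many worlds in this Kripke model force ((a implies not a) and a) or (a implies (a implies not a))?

0

0: does not force it — 0 does not force ((a implies not a) and a) or (a implies (a implies not a)): neither disjunct is forced at 0.
1: does not force it — 1 does not force ((a implies not a) and a) or (a implies (a implies not a)): neither disjunct is forced at 1.
2: does not force it — 2 does not force ((a implies not a) and a) or (a implies (a implies not a)): neither disjunct is forced at 2.
Worlds forcing the formula: { }.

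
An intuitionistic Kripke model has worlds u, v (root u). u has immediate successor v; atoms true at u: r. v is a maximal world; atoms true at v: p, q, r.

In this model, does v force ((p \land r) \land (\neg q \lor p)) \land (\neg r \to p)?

v \Vdash ((p \land r) \land (\neg q \lor p)) \land (\neg r \to p) since v forces both conjuncts.

Yes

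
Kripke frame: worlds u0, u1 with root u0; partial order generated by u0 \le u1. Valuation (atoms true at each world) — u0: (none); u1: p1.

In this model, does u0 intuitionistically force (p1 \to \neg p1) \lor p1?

u0 \nVdash (p1 \to \neg p1) \lor p1: neither disjunct is forced at u0.
u0 \nVdash p1 \to \neg p1: at the accessible world u1, u1 \Vdash p1 but u1 \nVdash \neg p1.
u1 \nVdash \neg p1 since u1 is accessible from u1 and u1 \Vdash p1.

No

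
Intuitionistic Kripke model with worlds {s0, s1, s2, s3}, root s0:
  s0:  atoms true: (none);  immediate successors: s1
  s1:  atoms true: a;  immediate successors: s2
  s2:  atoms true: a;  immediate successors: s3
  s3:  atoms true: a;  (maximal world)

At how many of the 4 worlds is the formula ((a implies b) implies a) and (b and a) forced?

s0: does not force it — s0 does not force ((a implies b) implies a) and (b and a) since s0 fails b and a.
s1: does not force it.
s2: does not force it.
s3: does not force it.
Worlds forcing the formula: { }.

0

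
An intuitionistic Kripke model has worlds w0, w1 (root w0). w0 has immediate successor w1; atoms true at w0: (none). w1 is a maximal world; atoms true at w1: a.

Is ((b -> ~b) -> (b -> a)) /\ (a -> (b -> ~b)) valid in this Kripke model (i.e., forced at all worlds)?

Yes

w0 ||- ((b -> ~b) -> (b -> a)) /\ (a -> (b -> ~b)) since w0 forces both conjuncts.
Since the root w0 forces ((b -> ~b) -> (b -> a)) /\ (a -> (b -> ~b)) and forcing is persistent (monotone upward), every world forces it.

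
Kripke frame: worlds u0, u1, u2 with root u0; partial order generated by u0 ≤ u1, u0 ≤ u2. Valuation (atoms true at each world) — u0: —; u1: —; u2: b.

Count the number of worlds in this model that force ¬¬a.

u0: does not force it — u0 ⊮ ¬¬a since u0 is accessible from u0 and u0 ⊩ ¬a.
u1: does not force it — u1 ⊮ ¬¬a since u1 is accessible from u1 and u1 ⊩ ¬a.
u2: does not force it.
Worlds forcing the formula: { }.

0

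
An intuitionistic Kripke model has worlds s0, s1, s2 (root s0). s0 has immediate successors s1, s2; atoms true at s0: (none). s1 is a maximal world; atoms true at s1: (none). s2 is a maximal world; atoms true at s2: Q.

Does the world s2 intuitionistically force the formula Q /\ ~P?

s2 ||- Q /\ ~P since s2 forces both conjuncts.

Yes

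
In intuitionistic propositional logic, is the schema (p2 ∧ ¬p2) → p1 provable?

Yes

This is an instance of ex falso quodlibet, which is intuitionistically derivable.
No world can force both p2 and ¬p2, so the antecedent p2 ∧ ¬p2 is never forced and the implication holds vacuously at every world.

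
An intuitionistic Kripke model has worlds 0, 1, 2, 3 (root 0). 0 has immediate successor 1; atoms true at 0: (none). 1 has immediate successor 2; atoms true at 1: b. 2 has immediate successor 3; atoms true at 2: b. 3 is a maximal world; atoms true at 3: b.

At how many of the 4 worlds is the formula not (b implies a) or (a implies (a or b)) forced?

0: forces it.
1: forces it.
2: forces it.
3: forces it.
Worlds forcing the formula: {0, 1, 2, 3}.

4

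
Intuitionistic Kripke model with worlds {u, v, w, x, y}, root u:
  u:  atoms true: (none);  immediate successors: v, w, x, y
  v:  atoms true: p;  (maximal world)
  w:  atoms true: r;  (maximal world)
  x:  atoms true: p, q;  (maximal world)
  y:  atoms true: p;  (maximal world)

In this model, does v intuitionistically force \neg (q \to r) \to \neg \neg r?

v \Vdash \neg (q \to r) \to \neg \neg r vacuously: no world accessible from v forces the antecedent \neg (q \to r).

Yes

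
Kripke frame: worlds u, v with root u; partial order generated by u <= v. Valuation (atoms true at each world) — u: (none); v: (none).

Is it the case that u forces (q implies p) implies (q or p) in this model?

No

u does not force (q implies p) implies (q or p): already at u itself, u forces q implies p but u does not force q or p.
u does not force q or p: neither disjunct is forced at u.
u lacks atom q, so u does not force q.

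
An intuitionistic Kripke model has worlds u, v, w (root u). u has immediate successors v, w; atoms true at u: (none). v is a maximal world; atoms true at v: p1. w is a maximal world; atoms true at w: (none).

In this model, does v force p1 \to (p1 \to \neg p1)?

No

v \nVdash p1 \to (p1 \to \neg p1): already at v itself, v \Vdash p1 but v \nVdash p1 \to \neg p1.
v \nVdash p1 \to \neg p1: already at v itself, v \Vdash p1 but v \nVdash \neg p1.
v \nVdash \neg p1 since v is accessible from v and v \Vdash p1.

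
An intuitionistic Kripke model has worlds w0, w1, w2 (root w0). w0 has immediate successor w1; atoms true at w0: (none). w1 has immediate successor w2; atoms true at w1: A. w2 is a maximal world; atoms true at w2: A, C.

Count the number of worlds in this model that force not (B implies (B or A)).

0

w0: does not force it — w0 does not force not (B implies (B or A)) since w0 is accessible from w0 and w0 forces B implies (B or A).
w1: does not force it — w1 does not force not (B implies (B or A)) since w1 is accessible from w1 and w1 forces B implies (B or A).
w2: does not force it — w2 does not force not (B implies (B or A)) since w2 is accessible from w2 and w2 forces B implies (B or A).
Worlds forcing the formula: { }.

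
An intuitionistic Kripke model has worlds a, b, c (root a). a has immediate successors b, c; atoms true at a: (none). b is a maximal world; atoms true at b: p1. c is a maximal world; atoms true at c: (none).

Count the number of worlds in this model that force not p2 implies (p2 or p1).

a: does not force it — a does not force not p2 implies (p2 or p1): already at a itself, a forces not p2 but a does not force p2 or p1.
b: forces it.
c: does not force it — c does not force not p2 implies (p2 or p1): already at c itself, c forces not p2 but c does not force p2 or p1.
Worlds forcing the formula: {b}.

1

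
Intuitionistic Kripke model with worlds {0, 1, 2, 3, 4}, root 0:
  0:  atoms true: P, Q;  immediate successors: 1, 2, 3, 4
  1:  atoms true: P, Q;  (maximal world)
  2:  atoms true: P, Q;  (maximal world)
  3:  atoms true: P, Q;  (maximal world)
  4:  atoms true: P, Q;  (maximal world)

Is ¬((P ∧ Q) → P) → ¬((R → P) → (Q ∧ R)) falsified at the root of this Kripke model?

No

0 ⊩ ¬((P ∧ Q) → P) → ¬((R → P) → (Q ∧ R)) vacuously: no world accessible from 0 forces the antecedent ¬((P ∧ Q) → P).
So the root 0 forces ¬((P ∧ Q) → P) → ¬((R → P) → (Q ∧ R)); the model is not a countermodel.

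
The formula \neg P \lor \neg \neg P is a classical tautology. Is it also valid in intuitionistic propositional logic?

No

This is the weak law of excluded middle, which is not intuitionistically valid.
A Kripke countermodel: worlds 0, 1, 2; order generated by 0 \le 1, 0 \le 2; atoms true at each world — 0:{}; 1:{P}; 2:{}.
0 \nVdash \neg P \lor \neg \neg P: neither disjunct is forced at 0.
0 \nVdash \neg P since 1 is accessible from 0 and 1 \Vdash P.
So the root 0 does not force the formula.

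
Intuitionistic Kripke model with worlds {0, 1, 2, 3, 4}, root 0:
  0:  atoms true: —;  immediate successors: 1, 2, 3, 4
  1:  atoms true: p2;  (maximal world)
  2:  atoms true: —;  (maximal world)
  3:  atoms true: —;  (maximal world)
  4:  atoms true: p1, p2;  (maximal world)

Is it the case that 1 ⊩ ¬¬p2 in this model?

1 ⊩ ¬¬p2: no world accessible from 1 forces ¬p2.

Yes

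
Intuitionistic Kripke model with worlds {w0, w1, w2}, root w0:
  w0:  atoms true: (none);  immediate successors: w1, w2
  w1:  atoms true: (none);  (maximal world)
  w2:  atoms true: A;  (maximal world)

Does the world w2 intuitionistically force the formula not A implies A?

w2 forces not A implies A vacuously: no world accessible from w2 forces the antecedent not A.

Yes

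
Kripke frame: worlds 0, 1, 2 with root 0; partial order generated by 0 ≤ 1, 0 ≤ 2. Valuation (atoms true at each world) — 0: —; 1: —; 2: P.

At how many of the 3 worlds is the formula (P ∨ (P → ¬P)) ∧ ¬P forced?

1

0: does not force it — 0 ⊮ (P ∨ (P → ¬P)) ∧ ¬P since 0 fails P ∨ (P → ¬P).
1: forces it.
2: does not force it — 2 ⊮ (P ∨ (P → ¬P)) ∧ ¬P since 2 fails ¬P.
Worlds forcing the formula: {1}.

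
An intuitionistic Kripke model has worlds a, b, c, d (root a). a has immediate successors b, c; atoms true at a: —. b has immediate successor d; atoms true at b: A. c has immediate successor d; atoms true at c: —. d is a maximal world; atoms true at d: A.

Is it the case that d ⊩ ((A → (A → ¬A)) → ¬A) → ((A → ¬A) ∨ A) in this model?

Yes

d ⊩ ((A → (A → ¬A)) → ¬A) → ((A → ¬A) ∨ A): every world accessible from d that forces (A → (A → ¬A)) → ¬A (namely d) also forces (A → ¬A) ∨ A.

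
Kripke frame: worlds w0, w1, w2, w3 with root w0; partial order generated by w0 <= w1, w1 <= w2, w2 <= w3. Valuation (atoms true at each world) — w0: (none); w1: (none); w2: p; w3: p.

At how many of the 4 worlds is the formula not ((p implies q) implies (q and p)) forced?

0

w0: does not force it — w0 does not force not ((p implies q) implies (q and p)) since w0 is accessible from w0 and w0 forces (p implies q) implies (q and p).
w1: does not force it — w1 does not force not ((p implies q) implies (q and p)) since w1 is accessible from w1 and w1 forces (p implies q) implies (q and p).
w2: does not force it.
w3: does not force it.
Worlds forcing the formula: { }.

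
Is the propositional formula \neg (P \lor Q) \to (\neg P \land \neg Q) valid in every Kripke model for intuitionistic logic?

This is a constructively valid De Morgan direction (negated disjunction to conjunction of negations), which is intuitionistically derivable.
From \neg (P \lor Q): if P held then P \lor Q would, contradiction — so \neg P; similarly \neg Q.

Yes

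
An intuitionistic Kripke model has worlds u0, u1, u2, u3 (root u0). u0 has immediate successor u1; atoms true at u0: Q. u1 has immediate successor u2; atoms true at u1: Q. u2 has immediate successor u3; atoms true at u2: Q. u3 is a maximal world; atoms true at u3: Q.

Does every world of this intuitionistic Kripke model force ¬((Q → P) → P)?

No

Not every world: u0 ⊮ ¬((Q → P) → P).
u0 ⊮ ¬((Q → P) → P) since u0 is accessible from u0 and u0 ⊩ (Q → P) → P.
u0 ⊩ (Q → P) → P vacuously: no world accessible from u0 forces the antecedent Q → P.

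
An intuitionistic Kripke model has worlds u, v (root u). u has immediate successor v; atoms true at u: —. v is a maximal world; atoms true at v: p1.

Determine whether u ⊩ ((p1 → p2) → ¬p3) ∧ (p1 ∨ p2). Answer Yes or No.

u ⊮ ((p1 → p2) → ¬p3) ∧ (p1 ∨ p2) since u fails p1 ∨ p2.

No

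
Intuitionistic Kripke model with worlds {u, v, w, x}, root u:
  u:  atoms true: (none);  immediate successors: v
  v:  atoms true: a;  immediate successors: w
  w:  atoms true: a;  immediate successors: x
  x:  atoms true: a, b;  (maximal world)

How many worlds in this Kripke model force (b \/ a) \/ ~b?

3

u: does not force it — u ||-/- (b \/ a) \/ ~b: neither disjunct is forced at u.
v: forces it.
w: forces it.
x: forces it.
Worlds forcing the formula: {v, w, x}.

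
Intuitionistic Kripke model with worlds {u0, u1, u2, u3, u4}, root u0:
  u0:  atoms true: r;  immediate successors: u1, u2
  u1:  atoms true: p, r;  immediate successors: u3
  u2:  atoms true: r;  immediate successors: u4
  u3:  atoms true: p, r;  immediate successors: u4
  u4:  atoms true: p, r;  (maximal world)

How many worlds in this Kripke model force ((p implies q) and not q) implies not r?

u0: forces it.
u1: forces it.
u2: forces it.
u3: forces it.
u4: forces it.
Worlds forcing the formula: {u0, u1, u2, u3, u4}.

5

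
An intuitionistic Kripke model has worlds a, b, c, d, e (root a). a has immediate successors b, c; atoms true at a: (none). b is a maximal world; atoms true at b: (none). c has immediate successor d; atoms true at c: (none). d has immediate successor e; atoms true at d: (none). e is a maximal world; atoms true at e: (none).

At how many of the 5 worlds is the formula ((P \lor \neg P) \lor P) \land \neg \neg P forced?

0

a: does not force it — a \nVdash ((P \lor \neg P) \lor P) \land \neg \neg P since a fails \neg \neg P.
b: does not force it — b \nVdash ((P \lor \neg P) \lor P) \land \neg \neg P since b fails \neg \neg P.
c: does not force it.
d: does not force it.
e: does not force it.
Worlds forcing the formula: { }.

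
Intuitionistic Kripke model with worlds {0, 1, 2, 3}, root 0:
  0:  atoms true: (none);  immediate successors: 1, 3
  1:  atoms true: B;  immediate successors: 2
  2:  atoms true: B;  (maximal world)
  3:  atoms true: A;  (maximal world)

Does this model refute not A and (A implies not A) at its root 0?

0 does not force not A and (A implies not A) since 0 fails not A.
So the root 0 does not force not A and (A implies not A); the model is a countermodel.

Yes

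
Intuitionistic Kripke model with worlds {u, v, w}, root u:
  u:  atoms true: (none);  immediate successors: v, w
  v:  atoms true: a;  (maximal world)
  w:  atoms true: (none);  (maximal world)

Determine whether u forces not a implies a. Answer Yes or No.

No

u does not force not a implies a: at the accessible world w, w forces not a but w does not force a.
w lacks atom a, so w does not force a.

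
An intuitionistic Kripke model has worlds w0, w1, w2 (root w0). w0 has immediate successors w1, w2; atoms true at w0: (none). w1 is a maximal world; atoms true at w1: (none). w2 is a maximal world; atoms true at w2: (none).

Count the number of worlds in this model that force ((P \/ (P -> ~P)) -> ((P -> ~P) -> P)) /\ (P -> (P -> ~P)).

0

w0: does not force it — w0 ||-/- ((P \/ (P -> ~P)) -> ((P -> ~P) -> P)) /\ (P -> (P -> ~P)) since w0 fails (P \/ (P -> ~P)) -> ((P -> ~P) -> P).
w1: does not force it — w1 ||-/- ((P \/ (P -> ~P)) -> ((P -> ~P) -> P)) /\ (P -> (P -> ~P)) since w1 fails (P \/ (P -> ~P)) -> ((P -> ~P) -> P).
w2: does not force it — w2 ||-/- ((P \/ (P -> ~P)) -> ((P -> ~P) -> P)) /\ (P -> (P -> ~P)) since w2 fails (P \/ (P -> ~P)) -> ((P -> ~P) -> P).
Worlds forcing the formula: { }.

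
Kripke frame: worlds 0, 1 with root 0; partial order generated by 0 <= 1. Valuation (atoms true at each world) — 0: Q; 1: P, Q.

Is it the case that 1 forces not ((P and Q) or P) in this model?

1 does not force not ((P and Q) or P) since 1 is accessible from 1 and 1 forces (P and Q) or P.
1 forces (P and Q) or P via the disjunct P and Q.

No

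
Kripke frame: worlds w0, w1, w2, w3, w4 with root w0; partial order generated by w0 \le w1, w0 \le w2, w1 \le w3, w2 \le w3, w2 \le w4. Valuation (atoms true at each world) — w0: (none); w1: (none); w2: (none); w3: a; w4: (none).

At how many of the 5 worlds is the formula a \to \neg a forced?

w0: does not force it — w0 \nVdash a \to \neg a: at the accessible world w3, w3 \Vdash a but w3 \nVdash \neg a.
w1: does not force it.
w2: does not force it.
w3: does not force it.
w4: forces it.
Worlds forcing the formula: {w4}.

1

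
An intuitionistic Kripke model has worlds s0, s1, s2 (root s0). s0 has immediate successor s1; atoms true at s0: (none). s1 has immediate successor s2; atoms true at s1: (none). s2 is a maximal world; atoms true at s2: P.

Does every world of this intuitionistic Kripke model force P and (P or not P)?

No

Not every world: s0 does not force P and (P or not P).
s0 does not force P and (P or not P) since s0 fails P.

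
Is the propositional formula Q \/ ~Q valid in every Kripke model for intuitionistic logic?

No

This is the law of excluded middle, which is not intuitionistically valid.
A Kripke countermodel: worlds u0, u1; order generated by u0 <= u1; atoms true at each world — u0:{}; u1:{Q}.
u0 ||-/- Q \/ ~Q: neither disjunct is forced at u0.
u0 lacks atom Q, so u0 ||-/- Q.
So the root u0 does not force the formula.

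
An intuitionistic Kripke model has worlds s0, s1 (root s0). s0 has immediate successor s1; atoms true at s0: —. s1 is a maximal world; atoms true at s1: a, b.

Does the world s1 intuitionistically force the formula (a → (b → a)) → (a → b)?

Yes

s1 ⊩ (a → (b → a)) → (a → b): every world accessible from s1 that forces a → (b → a) (namely s1) also forces a → b.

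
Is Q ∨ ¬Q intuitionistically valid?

No

This is the law of excluded middle, which is not intuitionistically valid.
A Kripke countermodel: worlds 0, 1; order generated by 0 ≤ 1; atoms true at each world — 0:{}; 1:{Q}.
0 ⊮ Q ∨ ¬Q: neither disjunct is forced at 0.
0 lacks atom Q, so 0 ⊮ Q.
So the root 0 does not force the formula.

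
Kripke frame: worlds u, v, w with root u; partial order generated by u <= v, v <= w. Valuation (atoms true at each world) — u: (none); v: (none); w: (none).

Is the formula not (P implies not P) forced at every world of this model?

Not every world: u does not force not (P implies not P).
u does not force not (P implies not P) since u is accessible from u and u forces P implies not P.
u forces P implies not P vacuously: no world accessible from u forces the antecedent P.

No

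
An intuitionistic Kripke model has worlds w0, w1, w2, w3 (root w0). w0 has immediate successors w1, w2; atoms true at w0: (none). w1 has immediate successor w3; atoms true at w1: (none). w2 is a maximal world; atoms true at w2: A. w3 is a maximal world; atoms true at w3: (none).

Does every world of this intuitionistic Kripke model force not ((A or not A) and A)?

No

Not every world: w0 does not force not ((A or not A) and A).
w0 does not force not ((A or not A) and A) since w2 is accessible from w0 and w2 forces (A or not A) and A.
w2 forces (A or not A) and A since w2 forces both conjuncts.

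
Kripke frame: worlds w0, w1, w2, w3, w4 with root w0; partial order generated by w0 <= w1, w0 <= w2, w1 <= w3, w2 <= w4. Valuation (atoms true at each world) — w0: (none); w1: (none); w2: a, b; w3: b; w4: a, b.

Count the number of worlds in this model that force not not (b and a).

w0: does not force it — w0 does not force not not (b and a) since w1 is accessible from w0 and w1 forces not (b and a).
w1: does not force it.
w2: forces it.
w3: does not force it.
w4: forces it.
Worlds forcing the formula: {w2, w4}.

2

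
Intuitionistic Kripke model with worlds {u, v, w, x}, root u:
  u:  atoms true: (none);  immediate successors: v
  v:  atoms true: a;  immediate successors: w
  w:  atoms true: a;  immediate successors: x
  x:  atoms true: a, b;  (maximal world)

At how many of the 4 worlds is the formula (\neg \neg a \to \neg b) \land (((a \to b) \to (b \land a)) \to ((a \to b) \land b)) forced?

u: does not force it — u \nVdash (\neg \neg a \to \neg b) \land (((a \to b) \to (b \land a)) \to ((a \to b) \land b)) since u fails \neg \neg a \to \neg b.
v: does not force it — v \nVdash (\neg \neg a \to \neg b) \land (((a \to b) \to (b \land a)) \to ((a \to b) \land b)) since v fails \neg \neg a \to \neg b.
w: does not force it — w \nVdash (\neg \neg a \to \neg b) \land (((a \to b) \to (b \land a)) \to ((a \to b) \land b)) since w fails \neg \neg a \to \neg b.
x: does not force it.
Worlds forcing the formula: { }.

0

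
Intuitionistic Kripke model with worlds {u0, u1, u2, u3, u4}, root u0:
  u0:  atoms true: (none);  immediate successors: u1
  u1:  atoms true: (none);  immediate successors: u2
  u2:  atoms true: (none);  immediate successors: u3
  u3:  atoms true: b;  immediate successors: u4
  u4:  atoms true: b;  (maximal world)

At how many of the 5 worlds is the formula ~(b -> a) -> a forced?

0

u0: does not force it — u0 ||-/- ~(b -> a) -> a: already at u0 itself, u0 ||- ~(b -> a) but u0 ||-/- a.
u1: does not force it.
u2: does not force it.
u3: does not force it.
u4: does not force it.
Worlds forcing the formula: { }.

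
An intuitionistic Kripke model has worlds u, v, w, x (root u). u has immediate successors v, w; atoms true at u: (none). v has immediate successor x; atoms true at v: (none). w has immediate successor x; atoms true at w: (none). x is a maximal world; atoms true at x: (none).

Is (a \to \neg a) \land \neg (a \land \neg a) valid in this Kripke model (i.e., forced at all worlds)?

Yes

u \Vdash (a \to \neg a) \land \neg (a \land \neg a) since u forces both conjuncts.
Since the root u forces (a \to \neg a) \land \neg (a \land \neg a) and forcing is persistent (monotone upward), every world forces it.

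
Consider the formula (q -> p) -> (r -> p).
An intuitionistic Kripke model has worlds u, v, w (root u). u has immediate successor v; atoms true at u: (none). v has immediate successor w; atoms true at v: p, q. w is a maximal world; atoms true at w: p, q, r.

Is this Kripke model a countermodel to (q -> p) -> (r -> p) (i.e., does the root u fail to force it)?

u ||- (q -> p) -> (r -> p): every world accessible from u that forces q -> p (namely u, v, w) also forces r -> p.
So the root u forces (q -> p) -> (r -> p); the model is not a countermodel.

No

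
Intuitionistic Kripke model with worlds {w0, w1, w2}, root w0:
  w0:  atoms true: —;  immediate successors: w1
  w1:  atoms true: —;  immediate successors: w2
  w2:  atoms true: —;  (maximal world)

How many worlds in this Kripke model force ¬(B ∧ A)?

3

w0: forces it.
w1: forces it.
w2: forces it.
Worlds forcing the formula: {w0, w1, w2}.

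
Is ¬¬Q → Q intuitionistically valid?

This is double-negation elimination, which is not intuitionistically valid.
A Kripke countermodel: worlds u0, u1; order generated by u0 ≤ u1; atoms true at each world — u0:{}; u1:{Q}.
u0 ⊮ ¬¬Q → Q: already at u0 itself, u0 ⊩ ¬¬Q but u0 ⊮ Q.
u0 lacks atom Q, so u0 ⊮ Q.
So the root u0 does not force the formula.

No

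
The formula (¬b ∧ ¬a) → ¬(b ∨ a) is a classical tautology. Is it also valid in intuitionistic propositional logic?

Yes

This is a constructively valid De Morgan direction (conjunction of negations to negated disjunction), which is intuitionistically derivable.
If both ¬b and ¬a hold at a world, no accessible world forces b or forces a, so none forces b ∨ a.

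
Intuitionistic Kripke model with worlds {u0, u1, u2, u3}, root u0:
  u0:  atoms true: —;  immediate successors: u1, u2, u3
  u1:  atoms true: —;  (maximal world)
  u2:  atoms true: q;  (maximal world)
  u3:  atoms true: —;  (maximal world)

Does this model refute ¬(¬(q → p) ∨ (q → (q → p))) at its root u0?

Yes

u0 ⊮ ¬(¬(q → p) ∨ (q → (q → p))) since u1 is accessible from u0 and u1 ⊩ ¬(q → p) ∨ (q → (q → p)).
u1 ⊩ ¬(q → p) ∨ (q → (q → p)) via the disjunct q → (q → p).
So the root u0 does not force ¬(¬(q → p) ∨ (q → (q → p))); the model is a countermodel.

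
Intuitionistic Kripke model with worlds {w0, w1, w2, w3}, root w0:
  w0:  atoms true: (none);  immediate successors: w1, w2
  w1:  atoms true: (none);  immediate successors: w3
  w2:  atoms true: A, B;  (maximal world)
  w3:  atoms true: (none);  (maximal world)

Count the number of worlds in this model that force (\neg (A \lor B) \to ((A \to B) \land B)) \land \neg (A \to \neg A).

1

w0: does not force it — w0 \nVdash (\neg (A \lor B) \to ((A \to B) \land B)) \land \neg (A \to \neg A) since w0 fails \neg (A \lor B) \to ((A \to B) \land B).
w1: does not force it.
w2: forces it.
w3: does not force it.
Worlds forcing the formula: {w2}.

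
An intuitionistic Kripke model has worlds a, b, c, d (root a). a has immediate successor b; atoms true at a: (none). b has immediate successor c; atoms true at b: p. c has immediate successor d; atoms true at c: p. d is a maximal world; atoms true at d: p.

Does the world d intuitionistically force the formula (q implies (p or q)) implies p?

d forces (q implies (p or q)) implies p: every world accessible from d that forces q implies (p or q) (namely d) also forces p.

Yes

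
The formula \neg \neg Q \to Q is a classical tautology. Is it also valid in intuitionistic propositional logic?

No

This is double-negation elimination, which is not intuitionistically valid.
A Kripke countermodel: worlds a, b; order generated by a \le b; atoms true at each world — a:{}; b:{Q}.
a \nVdash \neg \neg Q \to Q: already at a itself, a \Vdash \neg \neg Q but a \nVdash Q.
a lacks atom Q, so a \nVdash Q.
So the root a does not force the formula.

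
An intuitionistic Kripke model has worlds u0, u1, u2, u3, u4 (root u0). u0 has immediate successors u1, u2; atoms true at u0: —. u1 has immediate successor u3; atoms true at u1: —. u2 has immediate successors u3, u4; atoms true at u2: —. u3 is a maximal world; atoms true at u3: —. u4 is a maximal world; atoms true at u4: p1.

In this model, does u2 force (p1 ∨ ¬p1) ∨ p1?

u2 ⊮ (p1 ∨ ¬p1) ∨ p1: neither disjunct is forced at u2.
u2 ⊮ p1 ∨ ¬p1: neither disjunct is forced at u2.
u2 lacks atom p1, so u2 ⊮ p1.

No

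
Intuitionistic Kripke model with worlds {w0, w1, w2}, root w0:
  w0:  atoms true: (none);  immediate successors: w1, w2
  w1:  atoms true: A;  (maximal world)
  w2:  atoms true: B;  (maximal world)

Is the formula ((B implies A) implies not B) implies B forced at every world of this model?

Not every world: w0 does not force ((B implies A) implies not B) implies B.
w0 does not force ((B implies A) implies not B) implies B: already at w0 itself, w0 forces (B implies A) implies not B but w0 does not force B.
w0 lacks atom B, so w0 does not force B.

No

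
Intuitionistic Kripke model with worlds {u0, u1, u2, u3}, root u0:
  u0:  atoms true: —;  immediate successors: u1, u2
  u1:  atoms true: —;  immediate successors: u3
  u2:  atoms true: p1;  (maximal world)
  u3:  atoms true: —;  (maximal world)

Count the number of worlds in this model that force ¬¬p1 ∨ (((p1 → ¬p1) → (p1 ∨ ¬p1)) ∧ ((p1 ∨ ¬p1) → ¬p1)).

u0: does not force it — u0 ⊮ ¬¬p1 ∨ (((p1 → ¬p1) → (p1 ∨ ¬p1)) ∧ ((p1 ∨ ¬p1) → ¬p1)): neither disjunct is forced at u0.
u1: forces it.
u2: forces it.
u3: forces it.
Worlds forcing the formula: {u1, u2, u3}.

3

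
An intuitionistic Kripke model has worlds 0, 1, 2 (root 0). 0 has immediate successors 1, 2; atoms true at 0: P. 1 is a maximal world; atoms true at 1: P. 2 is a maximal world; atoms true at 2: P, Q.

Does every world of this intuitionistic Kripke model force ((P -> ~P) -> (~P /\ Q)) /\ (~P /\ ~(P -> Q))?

Not every world: 0 ||-/- ((P -> ~P) -> (~P /\ Q)) /\ (~P /\ ~(P -> Q)).
0 ||-/- ((P -> ~P) -> (~P /\ Q)) /\ (~P /\ ~(P -> Q)) since 0 fails ~P /\ ~(P -> Q).

No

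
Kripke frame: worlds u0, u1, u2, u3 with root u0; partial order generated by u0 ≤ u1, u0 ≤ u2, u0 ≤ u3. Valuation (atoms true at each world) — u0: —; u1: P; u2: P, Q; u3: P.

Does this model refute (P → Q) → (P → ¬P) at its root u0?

u0 ⊮ (P → Q) → (P → ¬P): at the accessible world u2, u2 ⊩ P → Q but u2 ⊮ P → ¬P.
u2 ⊮ P → ¬P: already at u2 itself, u2 ⊩ P but u2 ⊮ ¬P.
u2 ⊮ ¬P since u2 is accessible from u2 and u2 ⊩ P.
So the root u0 does not force (P → Q) → (P → ¬P); the model is a countermodel.

Yes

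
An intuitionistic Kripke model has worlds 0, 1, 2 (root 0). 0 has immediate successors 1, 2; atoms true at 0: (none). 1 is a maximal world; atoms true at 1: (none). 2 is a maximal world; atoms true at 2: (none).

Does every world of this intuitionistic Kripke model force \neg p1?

0 \Vdash \neg p1: no world accessible from 0 forces p1.
Since the root 0 forces \neg p1 and forcing is persistent (monotone upward), every world forces it.

Yes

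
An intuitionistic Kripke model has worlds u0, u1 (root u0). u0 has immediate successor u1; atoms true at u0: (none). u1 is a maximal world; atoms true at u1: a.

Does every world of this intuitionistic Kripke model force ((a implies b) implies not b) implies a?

No

Not every world: u0 does not force ((a implies b) implies not b) implies a.
u0 does not force ((a implies b) implies not b) implies a: already at u0 itself, u0 forces (a implies b) implies not b but u0 does not force a.
u0 lacks atom a, so u0 does not force a.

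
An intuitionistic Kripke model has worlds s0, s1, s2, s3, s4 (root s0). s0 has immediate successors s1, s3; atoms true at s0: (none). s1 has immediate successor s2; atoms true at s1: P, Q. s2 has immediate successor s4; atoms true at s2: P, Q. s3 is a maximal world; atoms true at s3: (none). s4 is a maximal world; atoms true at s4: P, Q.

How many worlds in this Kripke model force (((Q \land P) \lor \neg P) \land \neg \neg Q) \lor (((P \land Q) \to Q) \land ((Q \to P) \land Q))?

s0: does not force it — s0 \nVdash (((Q \land P) \lor \neg P) \land \neg \neg Q) \lor (((P \land Q) \to Q) \land ((Q \to P) \land Q)): neither disjunct is forced at s0.
s1: forces it.
s2: forces it.
s3: does not force it — s3 \nVdash (((Q \land P) \lor \neg P) \land \neg \neg Q) \lor (((P \land Q) \to Q) \land ((Q \to P) \land Q)): neither disjunct is forced at s3.
s4: forces it.
Worlds forcing the formula: {s1, s2, s4}.

3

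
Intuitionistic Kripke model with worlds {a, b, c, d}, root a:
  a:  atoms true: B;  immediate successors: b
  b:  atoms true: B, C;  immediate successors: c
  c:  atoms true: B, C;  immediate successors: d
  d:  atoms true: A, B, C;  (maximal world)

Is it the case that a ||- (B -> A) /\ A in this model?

a ||-/- (B -> A) /\ A since a fails B -> A.

No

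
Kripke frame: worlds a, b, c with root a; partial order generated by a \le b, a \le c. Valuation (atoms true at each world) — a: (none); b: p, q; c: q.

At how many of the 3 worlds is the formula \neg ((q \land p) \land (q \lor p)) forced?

1

a: does not force it — a \nVdash \neg ((q \land p) \land (q \lor p)) since b is accessible from a and b \Vdash (q \land p) \land (q \lor p).
b: does not force it.
c: forces it.
Worlds forcing the formula: {c}.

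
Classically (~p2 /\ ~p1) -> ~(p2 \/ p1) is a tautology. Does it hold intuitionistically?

Yes

This is a constructively valid De Morgan direction (conjunction of negations to negated disjunction), which is intuitionistically derivable.
If both ~p2 and ~p1 hold at a world, no accessible world forces p2 or forces p1, so none forces p2 \/ p1.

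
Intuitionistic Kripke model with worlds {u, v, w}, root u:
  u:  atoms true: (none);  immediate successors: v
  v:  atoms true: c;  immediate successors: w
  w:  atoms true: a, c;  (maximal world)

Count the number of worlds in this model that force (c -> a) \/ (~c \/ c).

u: does not force it — u ||-/- (c -> a) \/ (~c \/ c): neither disjunct is forced at u.
v: forces it.
w: forces it.
Worlds forcing the formula: {v, w}.

2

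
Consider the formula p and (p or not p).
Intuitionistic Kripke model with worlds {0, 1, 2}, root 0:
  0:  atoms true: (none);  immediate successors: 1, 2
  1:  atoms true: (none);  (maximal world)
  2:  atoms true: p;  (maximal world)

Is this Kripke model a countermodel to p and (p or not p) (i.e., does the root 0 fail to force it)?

0 does not force p and (p or not p) since 0 fails p.
So the root 0 does not force p and (p or not p); the model is a countermodel.

Yes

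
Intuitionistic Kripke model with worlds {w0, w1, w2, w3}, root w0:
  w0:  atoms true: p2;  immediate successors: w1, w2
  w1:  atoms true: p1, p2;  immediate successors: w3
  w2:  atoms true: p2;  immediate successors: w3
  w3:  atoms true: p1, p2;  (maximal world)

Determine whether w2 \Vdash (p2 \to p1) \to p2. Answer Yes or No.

Yes

w2 \Vdash (p2 \to p1) \to p2: every world accessible from w2 that forces p2 \to p1 (namely w3) also forces p2.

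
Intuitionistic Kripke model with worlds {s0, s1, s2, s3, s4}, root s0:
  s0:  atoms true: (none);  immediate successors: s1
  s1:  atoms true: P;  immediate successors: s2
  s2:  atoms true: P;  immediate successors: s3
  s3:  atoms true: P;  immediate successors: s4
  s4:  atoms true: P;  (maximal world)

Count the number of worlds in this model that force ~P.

s0: does not force it — s0 ||-/- ~P since s1 is accessible from s0 and s1 ||- P.
s1: does not force it.
s2: does not force it.
s3: does not force it.
s4: does not force it.
Worlds forcing the formula: { }.

0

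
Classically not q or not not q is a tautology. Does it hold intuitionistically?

No

This is the weak law of excluded middle, which is not intuitionistically valid.
A Kripke countermodel: worlds w0, w1, w2; order generated by w0 <= w1, w0 <= w2; atoms true at each world — w0:{}; w1:{q}; w2:{}.
w0 does not force not q or not not q: neither disjunct is forced at w0.
w0 does not force not q since w1 is accessible from w0 and w1 forces q.
So the root w0 does not force the formula.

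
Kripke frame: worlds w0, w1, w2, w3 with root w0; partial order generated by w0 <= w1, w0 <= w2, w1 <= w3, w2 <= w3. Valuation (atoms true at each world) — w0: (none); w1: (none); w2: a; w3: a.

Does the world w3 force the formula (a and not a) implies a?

Yes

w3 forces (a and not a) implies a vacuously: no world accessible from w3 forces the antecedent a and not a.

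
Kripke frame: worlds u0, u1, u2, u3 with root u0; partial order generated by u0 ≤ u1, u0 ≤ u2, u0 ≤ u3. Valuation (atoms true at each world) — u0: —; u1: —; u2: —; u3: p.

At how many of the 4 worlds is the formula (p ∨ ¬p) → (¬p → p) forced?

u0: does not force it — u0 ⊮ (p ∨ ¬p) → (¬p → p): at the accessible world u1, u1 ⊩ p ∨ ¬p but u1 ⊮ ¬p → p.
u1: does not force it — u1 ⊮ (p ∨ ¬p) → (¬p → p): already at u1 itself, u1 ⊩ p ∨ ¬p but u1 ⊮ ¬p → p.
u2: does not force it — u2 ⊮ (p ∨ ¬p) → (¬p → p): already at u2 itself, u2 ⊩ p ∨ ¬p but u2 ⊮ ¬p → p.
u3: forces it.
Worlds forcing the formula: {u3}.

1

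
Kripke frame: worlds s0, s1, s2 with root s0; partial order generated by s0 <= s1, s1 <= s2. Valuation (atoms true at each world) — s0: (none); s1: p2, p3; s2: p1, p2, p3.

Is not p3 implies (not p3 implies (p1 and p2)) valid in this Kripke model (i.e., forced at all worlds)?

Yes

s0 forces not p3 implies (not p3 implies (p1 and p2)) vacuously: no world accessible from s0 forces the antecedent not p3.
Since the root s0 forces not p3 implies (not p3 implies (p1 and p2)) and forcing is persistent (monotone upward), every world forces it.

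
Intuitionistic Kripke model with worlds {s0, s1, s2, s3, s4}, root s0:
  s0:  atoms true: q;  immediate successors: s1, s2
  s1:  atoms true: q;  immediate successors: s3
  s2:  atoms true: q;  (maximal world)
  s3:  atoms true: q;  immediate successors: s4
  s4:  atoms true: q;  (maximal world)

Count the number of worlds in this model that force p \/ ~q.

s0: does not force it — s0 ||-/- p \/ ~q: neither disjunct is forced at s0.
s1: does not force it — s1 ||-/- p \/ ~q: neither disjunct is forced at s1.
s2: does not force it — s2 ||-/- p \/ ~q: neither disjunct is forced at s2.
s3: does not force it.
s4: does not force it.
Worlds forcing the formula: { }.

0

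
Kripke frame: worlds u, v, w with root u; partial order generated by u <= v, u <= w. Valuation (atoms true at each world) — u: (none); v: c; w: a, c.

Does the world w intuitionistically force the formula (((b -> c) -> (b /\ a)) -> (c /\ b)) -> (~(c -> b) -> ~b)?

w ||- (((b -> c) -> (b /\ a)) -> (c /\ b)) -> (~(c -> b) -> ~b): every world accessible from w that forces ((b -> c) -> (b /\ a)) -> (c /\ b) (namely w) also forces ~(c -> b) -> ~b.

Yes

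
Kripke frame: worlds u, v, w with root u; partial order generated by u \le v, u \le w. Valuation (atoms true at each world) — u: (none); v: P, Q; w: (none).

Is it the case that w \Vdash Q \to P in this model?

Yes

w \Vdash Q \to P vacuously: no world accessible from w forces the antecedent Q.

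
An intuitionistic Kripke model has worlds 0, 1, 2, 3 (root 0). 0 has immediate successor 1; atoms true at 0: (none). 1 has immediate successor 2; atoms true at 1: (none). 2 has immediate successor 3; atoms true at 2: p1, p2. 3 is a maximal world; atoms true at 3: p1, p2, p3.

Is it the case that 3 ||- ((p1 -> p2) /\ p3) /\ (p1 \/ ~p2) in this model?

Yes

3 ||- ((p1 -> p2) /\ p3) /\ (p1 \/ ~p2) since 3 forces both conjuncts.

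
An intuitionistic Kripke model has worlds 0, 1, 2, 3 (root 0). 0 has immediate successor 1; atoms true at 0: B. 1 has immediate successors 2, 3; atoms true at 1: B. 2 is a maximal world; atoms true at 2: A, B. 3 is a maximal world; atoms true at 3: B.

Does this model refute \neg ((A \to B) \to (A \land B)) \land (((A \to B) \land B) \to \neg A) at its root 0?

0 \nVdash \neg ((A \to B) \to (A \land B)) \land (((A \to B) \land B) \to \neg A) since 0 fails \neg ((A \to B) \to (A \land B)).
So the root 0 does not force \neg ((A \to B) \to (A \land B)) \land (((A \to B) \land B) \to \neg A); the model is a countermodel.

Yes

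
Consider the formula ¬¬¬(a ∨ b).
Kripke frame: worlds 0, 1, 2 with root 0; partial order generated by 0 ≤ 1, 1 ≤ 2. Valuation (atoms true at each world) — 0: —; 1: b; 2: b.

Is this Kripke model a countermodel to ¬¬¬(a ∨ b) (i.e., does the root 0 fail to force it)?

Yes

0 ⊮ ¬¬¬(a ∨ b) since 0 is accessible from 0 and 0 ⊩ ¬¬(a ∨ b).
0 ⊩ ¬¬(a ∨ b): no world accessible from 0 forces ¬(a ∨ b).
So the root 0 does not force ¬¬¬(a ∨ b); the model is a countermodel.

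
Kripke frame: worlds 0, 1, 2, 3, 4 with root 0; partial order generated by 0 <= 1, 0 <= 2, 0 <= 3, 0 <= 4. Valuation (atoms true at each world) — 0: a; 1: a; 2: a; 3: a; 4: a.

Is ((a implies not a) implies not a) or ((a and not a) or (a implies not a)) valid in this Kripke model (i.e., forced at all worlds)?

0 forces ((a implies not a) implies not a) or ((a and not a) or (a implies not a)) via the disjunct (a implies not a) implies not a.
Since the root 0 forces ((a implies not a) implies not a) or ((a and not a) or (a implies not a)) and forcing is persistent (monotone upward), every world forces it.

Yes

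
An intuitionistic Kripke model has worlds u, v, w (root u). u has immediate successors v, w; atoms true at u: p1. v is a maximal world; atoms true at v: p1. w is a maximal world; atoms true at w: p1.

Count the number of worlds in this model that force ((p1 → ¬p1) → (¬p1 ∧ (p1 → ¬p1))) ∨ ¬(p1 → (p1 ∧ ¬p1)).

3

u: forces it.
v: forces it.
w: forces it.
Worlds forcing the formula: {u, v, w}.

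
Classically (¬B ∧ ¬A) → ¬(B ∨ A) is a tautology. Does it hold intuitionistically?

Yes

This is a constructively valid De Morgan direction (conjunction of negations to negated disjunction), which is intuitionistically derivable.
If both ¬B and ¬A hold at a world, no accessible world forces B or forces A, so none forces B ∨ A.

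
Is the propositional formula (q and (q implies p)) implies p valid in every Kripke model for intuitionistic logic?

Yes

This is modus ponens in implicational form, which is intuitionistically derivable.
If a world forces q and q implies p, then applying the implication at that world (which is accessible from itself) gives p.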